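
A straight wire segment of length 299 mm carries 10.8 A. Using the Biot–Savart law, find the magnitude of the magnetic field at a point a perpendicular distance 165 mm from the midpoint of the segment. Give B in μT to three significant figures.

For a finite straight segment, B = (μ₀I/4πd)(sinθ₁ + sinθ₂), where θ₁, θ₂ are the angles from the perpendicular to each end.
The perpendicular from the point meets the wire at its midpoint, so each end is L/2 = 0.1495 m away along the wire.
sinθ₁ = 0.1495/√(0.1495²+0.165²) = 0.6714; sinθ₂ = 0.1495/√(0.1495²+0.165²) = 0.6714.
B = (4π×10⁻⁷ × 10.8) / (4π × 0.165) × (0.6714 + 0.6714) = 8.79×10⁻⁶ T.

B ≈ 8.79 μT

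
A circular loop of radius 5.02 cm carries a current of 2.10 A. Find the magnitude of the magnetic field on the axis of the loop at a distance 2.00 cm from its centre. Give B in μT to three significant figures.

B ≈ 21.1 μT

On the axis of a circular loop, B = μ₀IR² / [2(R²+z²)^(3/2)].
R² + z² = (0.0502)² + (0.02)² = 0.00292 m², and (R²+z²)^(3/2) = 1.58×10⁻⁴ m³.
B = (4π×10⁻⁷ × 2.10 × 0.00252) / (2 × 1.58×10⁻⁴) = 2.11×10⁻⁵ T.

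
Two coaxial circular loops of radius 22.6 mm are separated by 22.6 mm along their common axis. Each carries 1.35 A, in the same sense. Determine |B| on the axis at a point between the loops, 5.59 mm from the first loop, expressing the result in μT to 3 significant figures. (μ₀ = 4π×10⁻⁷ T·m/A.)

Each loop contributes B = μ₀IR²/[2(R²+z²)^(3/2)] on the axis, with z measured from that loop.
Loop 1 (z = 0.00559 m): B₁ = 3.43×10⁻⁵ T. Loop 2 (z = 0.01701 m): B₂ = 1.91×10⁻⁵ T.
The fields add: B = B₁ + B₂ = 5.35×10⁻⁵ T.

B ≈ 53.5 μT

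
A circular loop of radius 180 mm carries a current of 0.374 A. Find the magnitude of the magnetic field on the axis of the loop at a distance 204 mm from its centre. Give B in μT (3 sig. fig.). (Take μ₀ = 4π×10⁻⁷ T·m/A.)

B ≈ 0.378 μT

On the axis of a circular loop, B = μ₀IR² / [2(R²+z²)^(3/2)].
R² + z² = (0.18)² + (0.204)² = 0.07402 m², and (R²+z²)^(3/2) = 2.01×10⁻² m³.
B = (4π×10⁻⁷ × 0.374 × 0.0324) / (2 × 2.01×10⁻²) = 3.78×10⁻⁷ T.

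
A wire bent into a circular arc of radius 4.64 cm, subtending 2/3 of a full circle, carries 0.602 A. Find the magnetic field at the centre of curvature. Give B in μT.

B ≈ 5.43 μT

The Biot–Savart field of a circular arc at its centre is B = μ₀Iφ/(4πR), with φ = 4.189 rad.
B = (4π×10⁻⁷ × 0.602 × 4.189) / (4π × 0.0464) = 5.43×10⁻⁶ T.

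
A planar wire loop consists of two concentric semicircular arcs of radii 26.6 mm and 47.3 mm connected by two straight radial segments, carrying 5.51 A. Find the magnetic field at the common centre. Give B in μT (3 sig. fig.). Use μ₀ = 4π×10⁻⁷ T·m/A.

B ≈ 28.5 μT

The radial connectors point toward the centre, so dl × r̂ = 0 and they contribute nothing.
Each semicircle gives μ₀I/(4R): inner arc 6.51×10⁻⁵ T, outer arc 3.66×10⁻⁵ T.
The two arcs carry current in opposite angular senses, so their fields oppose: B = |6.51×10⁻⁵ − 3.66×10⁻⁵| = 2.85×10⁻⁵ T.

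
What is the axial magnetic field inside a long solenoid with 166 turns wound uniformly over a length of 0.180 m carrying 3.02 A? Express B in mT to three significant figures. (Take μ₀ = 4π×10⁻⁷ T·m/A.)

Inside a long solenoid, B = μ₀nI with n = 922.2 turns/m.
B = 4π×10⁻⁷ × 922.2 × 3.02 = 3.50×10⁻³ T.

B ≈ 3.50 mT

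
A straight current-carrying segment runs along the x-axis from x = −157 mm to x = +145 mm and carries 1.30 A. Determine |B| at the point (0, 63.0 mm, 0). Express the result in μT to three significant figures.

For a finite straight segment, B = (μ₀I/4πd)(sinθ₁ + sinθ₂), where θ₁, θ₂ are the angles from the perpendicular to each end.
The perpendicular distance is d = 0.063 m; the end-offsets along the wire are a = 0.157 m and b = 0.145 m.
sinθ₁ = 0.157/√(0.157²+0.063²) = 0.9281; sinθ₂ = 0.145/√(0.145²+0.063²) = 0.9172.
B = (4π×10⁻⁷ × 1.30) / (4π × 0.063) × (0.9281 + 0.9172) = 3.81×10⁻⁶ T.

B ≈ 3.81 μT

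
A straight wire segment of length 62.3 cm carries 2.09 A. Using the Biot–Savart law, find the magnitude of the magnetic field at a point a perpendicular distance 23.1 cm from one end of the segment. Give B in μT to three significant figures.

For a finite straight segment, B = (μ₀I/4πd)(sinθ₁ + sinθ₂), where θ₁, θ₂ are the angles from the perpendicular to each end.
The perpendicular foot is at one end, so the two end-offsets along the wire are 0 and L = 0.623 m.
sinθ₁ = 0/√(0²+0.231²) = 0.0000; sinθ₂ = 0.623/√(0.623²+0.231²) = 0.9376.
B = (4π×10⁻⁷ × 2.09) / (4π × 0.231) × (0.0000 + 0.9376) = 8.48×10⁻⁷ T.

B ≈ 0.848 μT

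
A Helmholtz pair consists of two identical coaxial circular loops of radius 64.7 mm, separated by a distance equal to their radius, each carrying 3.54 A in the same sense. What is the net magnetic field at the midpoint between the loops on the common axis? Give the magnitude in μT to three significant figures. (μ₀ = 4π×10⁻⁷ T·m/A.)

B ≈ 49.2 μT

Each loop contributes B = μ₀IR²/[2(R²+z²)^(3/2)] on the axis, with z measured from that loop.
Loop 1 (z = 0.03235 m): B₁ = 2.46×10⁻⁵ T. Loop 2 (z = 0.03235 m): B₂ = 2.46×10⁻⁵ T.
The fields add: B = B₁ + B₂ = 4.92×10⁻⁵ T.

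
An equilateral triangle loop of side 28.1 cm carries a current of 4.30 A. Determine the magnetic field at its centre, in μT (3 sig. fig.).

Each side is a finite straight segment at perpendicular distance d = a/(2 tan(π/3)) = 0.08112 m from the centre, with end-angles ±π/3.
One side contributes B₁ = (μ₀I/4πd)·2 sin(π/3) = 9.18×10⁻⁶ T.
All 3 sides add in the same direction: B = 3 × 9.18×10⁻⁶ = 2.75×10⁻⁵ T.

B ≈ 27.5 μT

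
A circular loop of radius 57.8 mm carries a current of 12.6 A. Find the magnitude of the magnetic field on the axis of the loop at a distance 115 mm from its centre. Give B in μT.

On the axis of a circular loop, B = μ₀IR² / [2(R²+z²)^(3/2)].
R² + z² = (0.0578)² + (0.115)² = 0.01657 m², and (R²+z²)^(3/2) = 2.13×10⁻³ m³.
B = (4π×10⁻⁷ × 12.6 × 0.003341) / (2 × 2.13×10⁻³) = 1.24×10⁻⁵ T.

B ≈ 12.4 μT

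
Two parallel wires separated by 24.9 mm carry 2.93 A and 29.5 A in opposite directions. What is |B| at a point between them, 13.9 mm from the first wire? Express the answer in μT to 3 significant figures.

B ≈ 579 μT

Each long wire gives B = μ₀I/(2πd). Distances are d₁ = 0.0139 m and d₂ = 0.011 m.
B₁ = 4.22×10⁻⁵ T, B₂ = 5.36×10⁻⁴ T.
Between antiparallel currents both contributions point the same way, so they add. B = B₁ + B₂ = 4.22×10⁻⁵ + 5.36×10⁻⁴ = 5.79×10⁻⁴ T.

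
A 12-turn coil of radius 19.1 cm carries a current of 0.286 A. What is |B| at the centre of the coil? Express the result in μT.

For an N-turn flat coil, B = Nμ₀I/(2R) with R = 0.191 m.
B = 12 × 9.41×10⁻⁷ T = 1.13×10⁻⁵ T.

B ≈ 11.3 μT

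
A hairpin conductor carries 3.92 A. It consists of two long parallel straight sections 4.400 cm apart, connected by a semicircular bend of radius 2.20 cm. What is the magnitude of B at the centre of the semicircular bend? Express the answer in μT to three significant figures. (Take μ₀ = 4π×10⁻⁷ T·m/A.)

B ≈ 91.6 μT

The semicircular arc contributes B_arc = μ₀I·π/(4πR) = μ₀I/(4R) = 5.60×10⁻⁵ T.
Each semi-infinite lead is at perpendicular distance R = 0.022 m from the centre, with the perpendicular foot at its near end, so it contributes μ₀I/(4πR); both point the same way, together 3.56×10⁻⁵ T.
Arc and leads all point the same direction: B = 5.60×10⁻⁵ + 3.56×10⁻⁵ = 9.16×10⁻⁵ T.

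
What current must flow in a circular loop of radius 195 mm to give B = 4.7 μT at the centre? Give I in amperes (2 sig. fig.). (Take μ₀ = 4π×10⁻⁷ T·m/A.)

At the centre of a circular loop B = μ₀I/(2R), so I = 2RB/μ₀.
With R = 0.195 m, I = 2 × 0.195 × 4.70×10⁻⁶ / (4π×10⁻⁷) = 1.46 A.

I ≈ 1.5 A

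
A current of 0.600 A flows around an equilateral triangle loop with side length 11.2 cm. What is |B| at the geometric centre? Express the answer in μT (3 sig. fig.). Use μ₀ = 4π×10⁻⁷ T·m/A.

B ≈ 9.64 μT

Each side is a finite straight segment at perpendicular distance d = a/(2 tan(π/3)) = 0.03233 m from the centre, with end-angles ±π/3.
One side contributes B₁ = (μ₀I/4πd)·2 sin(π/3) = 3.21×10⁻⁶ T.
All 3 sides add in the same direction: B = 3 × 3.21×10⁻⁶ = 9.64×10⁻⁶ T.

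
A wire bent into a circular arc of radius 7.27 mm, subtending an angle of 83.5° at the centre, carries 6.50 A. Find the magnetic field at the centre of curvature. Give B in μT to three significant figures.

B ≈ 130 μT

The Biot–Savart field of a circular arc at its centre is B = μ₀Iφ/(4πR), with φ = 1.457 rad.
B = (4π×10⁻⁷ × 6.50 × 1.457) / (4π × 0.00727) = 1.30×10⁻⁴ T.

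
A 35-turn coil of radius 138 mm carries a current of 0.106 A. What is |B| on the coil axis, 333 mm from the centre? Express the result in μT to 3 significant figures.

B ≈ 0.948 μT

For an N-turn flat coil, B = Nμ₀IR²/[2(R²+z²)^(3/2)] with R = 0.138 m, z = 0.333 m.
B = 35 × 2.71×10⁻⁸ T = 9.48×10⁻⁷ T.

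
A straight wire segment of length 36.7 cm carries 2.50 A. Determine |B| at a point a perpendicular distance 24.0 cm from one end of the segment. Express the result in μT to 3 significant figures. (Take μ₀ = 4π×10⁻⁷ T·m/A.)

B ≈ 0.872 μT

For a finite straight segment, B = (μ₀I/4πd)(sinθ₁ + sinθ₂), where θ₁, θ₂ are the angles from the perpendicular to each end.
The perpendicular foot is at one end, so the two end-offsets along the wire are 0 and L = 0.367 m.
sinθ₁ = 0/√(0²+0.24²) = 0.0000; sinθ₂ = 0.367/√(0.367²+0.24²) = 0.8369.
B = (4π×10⁻⁷ × 2.50) / (4π × 0.24) × (0.0000 + 0.8369) = 8.72×10⁻⁷ T.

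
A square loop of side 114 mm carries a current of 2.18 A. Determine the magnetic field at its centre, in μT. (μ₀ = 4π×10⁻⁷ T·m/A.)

Each side is a finite straight segment at perpendicular distance d = a/(2 tan(π/4)) = 0.057 m from the centre, with end-angles ±π/4.
One side contributes B₁ = (μ₀I/4πd)·2 sin(π/4) = 5.41×10⁻⁶ T.
All 4 sides add in the same direction: B = 4 × 5.41×10⁻⁶ = 2.16×10⁻⁵ T.

B ≈ 21.6 μT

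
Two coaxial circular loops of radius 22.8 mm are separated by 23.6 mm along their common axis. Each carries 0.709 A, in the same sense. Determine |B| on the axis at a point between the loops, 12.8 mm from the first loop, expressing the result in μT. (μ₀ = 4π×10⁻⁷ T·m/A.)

B ≈ 27.4 μT

Each loop contributes B = μ₀IR²/[2(R²+z²)^(3/2)] on the axis, with z measured from that loop.
Loop 1 (z = 0.0128 m): B₁ = 1.30×10⁻⁵ T. Loop 2 (z = 0.0108 m): B₂ = 1.44×10⁻⁵ T.
The fields add: B = B₁ + B₂ = 2.74×10⁻⁵ T.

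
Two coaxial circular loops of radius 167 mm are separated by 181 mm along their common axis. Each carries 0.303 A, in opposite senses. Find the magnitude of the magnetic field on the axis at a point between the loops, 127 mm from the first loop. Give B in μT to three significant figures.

B ≈ 0.407 μT

Each loop contributes B = μ₀IR²/[2(R²+z²)^(3/2)] on the axis, with z measured from that loop.
Loop 1 (z = 0.127 m): B₁ = 5.75×10⁻⁷ T. Loop 2 (z = 0.054 m): B₂ = 9.82×10⁻⁷ T.
The fields oppose: B = |B₁ − B₂| = 4.07×10⁻⁷ T.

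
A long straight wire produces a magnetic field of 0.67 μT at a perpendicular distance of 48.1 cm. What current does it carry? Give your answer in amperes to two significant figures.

I ≈ 1.6 A

For a long straight wire B = μ₀I/(2πd), so I = 2πdB/μ₀.
I = 2π × 0.481 × 6.70×10⁻⁷ / (4π×10⁻⁷) = 1.61 A.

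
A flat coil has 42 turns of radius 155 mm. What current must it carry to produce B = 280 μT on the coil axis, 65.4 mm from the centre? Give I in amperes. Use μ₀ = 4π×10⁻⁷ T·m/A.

For an N-turn coil, B = Nμ₀IR²/[2(R²+z²)^(3/2)] with R = 0.155 m, z = 0.0654 m, so I = 2B(R²+z²)^(3/2)/(Nμ₀R²) = 2 × 2.80×10⁻⁴ × 4.76×10⁻³ / (42 × 4π×10⁻⁷ × 0.02403) = 2.10 A.

I ≈ 2.10 A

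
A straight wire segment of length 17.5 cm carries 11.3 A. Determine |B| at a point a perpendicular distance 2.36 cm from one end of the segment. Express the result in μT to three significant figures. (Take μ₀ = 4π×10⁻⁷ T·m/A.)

For a finite straight segment, B = (μ₀I/4πd)(sinθ₁ + sinθ₂), where θ₁, θ₂ are the angles from the perpendicular to each end.
The perpendicular foot is at one end, so the two end-offsets along the wire are 0 and L = 0.175 m.
sinθ₁ = 0/√(0²+0.0236²) = 0.0000; sinθ₂ = 0.175/√(0.175²+0.0236²) = 0.9910.
B = (4π×10⁻⁷ × 11.3) / (4π × 0.0236) × (0.0000 + 0.9910) = 4.75×10⁻⁵ T.

B ≈ 47.5 μT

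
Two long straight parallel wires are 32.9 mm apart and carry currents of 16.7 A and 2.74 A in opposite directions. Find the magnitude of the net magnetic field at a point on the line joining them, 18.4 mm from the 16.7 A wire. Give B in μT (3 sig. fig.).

Each long wire gives B = μ₀I/(2πd). Distances are d₁ = 0.0184 m and d₂ = 0.0145 m.
B₁ = 1.82×10⁻⁴ T, B₂ = 3.78×10⁻⁵ T.
Between antiparallel currents both contributions point the same way, so they add. B = B₁ + B₂ = 1.82×10⁻⁴ + 3.78×10⁻⁵ = 2.19×10⁻⁴ T.

B ≈ 219 μT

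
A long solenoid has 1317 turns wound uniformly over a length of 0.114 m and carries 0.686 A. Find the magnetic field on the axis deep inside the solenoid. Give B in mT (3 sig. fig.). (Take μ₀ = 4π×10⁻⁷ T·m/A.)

B ≈ 9.96 mT

Inside a long solenoid, B = μ₀nI with n = 1.155×10⁴ turns/m.
B = 4π×10⁻⁷ × 1.155×10⁴ × 0.686 = 9.96×10⁻³ T.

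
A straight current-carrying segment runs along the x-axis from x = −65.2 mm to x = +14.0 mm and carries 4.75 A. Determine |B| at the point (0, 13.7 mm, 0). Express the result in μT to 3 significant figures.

For a finite straight segment, B = (μ₀I/4πd)(sinθ₁ + sinθ₂), where θ₁, θ₂ are the angles from the perpendicular to each end.
The perpendicular distance is d = 0.0137 m; the end-offsets along the wire are a = 0.0652 m and b = 0.014 m.
sinθ₁ = 0.0652/√(0.0652²+0.0137²) = 0.9786; sinθ₂ = 0.014/√(0.014²+0.0137²) = 0.7147.
B = (4π×10⁻⁷ × 4.75) / (4π × 0.0137) × (0.9786 + 0.7147) = 5.87×10⁻⁵ T.

B ≈ 58.7 μT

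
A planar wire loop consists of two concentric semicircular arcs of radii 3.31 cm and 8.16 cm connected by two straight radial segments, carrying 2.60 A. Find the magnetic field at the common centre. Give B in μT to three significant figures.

B ≈ 14.7 μT

The radial connectors point toward the centre, so dl × r̂ = 0 and they contribute nothing.
Each semicircle gives μ₀I/(4R): inner arc 2.47×10⁻⁵ T, outer arc 1.00×10⁻⁵ T.
The two arcs carry current in opposite angular senses, so their fields oppose: B = |2.47×10⁻⁵ − 1.00×10⁻⁵| = 1.47×10⁻⁵ T.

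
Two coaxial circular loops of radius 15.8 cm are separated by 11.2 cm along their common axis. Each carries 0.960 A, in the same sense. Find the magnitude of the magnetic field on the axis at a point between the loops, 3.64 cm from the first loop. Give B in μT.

Each loop contributes B = μ₀IR²/[2(R²+z²)^(3/2)] on the axis, with z measured from that loop.
Loop 1 (z = 0.0364 m): B₁ = 3.53×10⁻⁶ T. Loop 2 (z = 0.0756 m): B₂ = 2.80×10⁻⁶ T.
The fields add: B = B₁ + B₂ = 6.33×10⁻⁶ T.

B ≈ 6.33 μT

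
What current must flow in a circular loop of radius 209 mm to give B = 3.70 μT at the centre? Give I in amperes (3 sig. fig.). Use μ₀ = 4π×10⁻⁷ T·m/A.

I ≈ 1.23 A

At the centre of a circular loop B = μ₀I/(2R), so I = 2RB/μ₀.
With R = 0.209 m, I = 2 × 0.209 × 3.70×10⁻⁶ / (4π×10⁻⁷) = 1.23 A.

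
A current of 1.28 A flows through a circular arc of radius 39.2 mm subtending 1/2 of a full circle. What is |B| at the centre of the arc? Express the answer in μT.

The Biot–Savart field of a circular arc at its centre is B = μ₀Iφ/(4πR), with φ = 3.142 rad.
B = (4π×10⁻⁷ × 1.28 × 3.142) / (4π × 0.0392) = 1.03×10⁻⁵ T.

B ≈ 10.3 μT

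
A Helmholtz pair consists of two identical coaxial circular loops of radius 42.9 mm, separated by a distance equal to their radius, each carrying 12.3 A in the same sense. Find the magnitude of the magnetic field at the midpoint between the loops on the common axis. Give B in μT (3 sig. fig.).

B ≈ 258 μT

Each loop contributes B = μ₀IR²/[2(R²+z²)^(3/2)] on the axis, with z measured from that loop.
Loop 1 (z = 0.02145 m): B₁ = 1.29×10⁻⁴ T. Loop 2 (z = 0.02145 m): B₂ = 1.29×10⁻⁴ T.
The fields add: B = B₁ + B₂ = 2.58×10⁻⁴ T.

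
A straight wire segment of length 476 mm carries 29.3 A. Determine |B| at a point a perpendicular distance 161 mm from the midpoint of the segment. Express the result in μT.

B ≈ 30.1 μT

For a finite straight segment, B = (μ₀I/4πd)(sinθ₁ + sinθ₂), where θ₁, θ₂ are the angles from the perpendicular to each end.
The perpendicular from the point meets the wire at its midpoint, so each end is L/2 = 0.238 m away along the wire.
sinθ₁ = 0.238/√(0.238²+0.161²) = 0.8283; sinθ₂ = 0.238/√(0.238²+0.161²) = 0.8283.
B = (4π×10⁻⁷ × 29.3) / (4π × 0.161) × (0.8283 + 0.8283) = 3.01×10⁻⁵ T.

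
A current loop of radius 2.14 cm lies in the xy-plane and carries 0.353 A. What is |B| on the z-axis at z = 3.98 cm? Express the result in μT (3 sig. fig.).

On the axis of a circular loop, B = μ₀IR² / [2(R²+z²)^(3/2)].
R² + z² = (0.0214)² + (0.0398)² = 0.002042 m², and (R²+z²)^(3/2) = 9.23×10⁻⁵ m³.
B = (4π×10⁻⁷ × 0.353 × 0.000458) / (2 × 9.23×10⁻⁵) = 1.10×10⁻⁶ T.

B ≈ 1.10 μT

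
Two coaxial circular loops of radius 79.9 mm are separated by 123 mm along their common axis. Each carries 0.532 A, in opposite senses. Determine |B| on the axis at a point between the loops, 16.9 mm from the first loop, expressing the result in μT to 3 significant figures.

B ≈ 3.01 μT

Each loop contributes B = μ₀IR²/[2(R²+z²)^(3/2)] on the axis, with z measured from that loop.
Loop 1 (z = 0.0169 m): B₁ = 3.92×10⁻⁶ T. Loop 2 (z = 0.1061 m): B₂ = 9.11×10⁻⁷ T.
The fields oppose: B = |B₁ − B₂| = 3.01×10⁻⁶ T.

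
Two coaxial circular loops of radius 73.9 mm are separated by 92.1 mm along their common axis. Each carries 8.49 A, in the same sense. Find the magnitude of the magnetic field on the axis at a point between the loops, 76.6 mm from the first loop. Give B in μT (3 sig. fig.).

B ≈ 91.8 μT

Each loop contributes B = μ₀IR²/[2(R²+z²)^(3/2)] on the axis, with z measured from that loop.
Loop 1 (z = 0.0766 m): B₁ = 2.42×10⁻⁵ T. Loop 2 (z = 0.0155 m): B₂ = 6.77×10⁻⁵ T.
The fields add: B = B₁ + B₂ = 9.18×10⁻⁵ T.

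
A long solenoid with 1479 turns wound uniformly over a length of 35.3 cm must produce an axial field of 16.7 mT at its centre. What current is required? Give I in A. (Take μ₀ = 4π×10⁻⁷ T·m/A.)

Inside a long solenoid B = μ₀nI with n = 4190 m⁻¹, so I = B/(μ₀n).
I = 1.67×10⁻² / (4π×10⁻⁷ × 4190) = 3.17 A.

I ≈ 3.17 A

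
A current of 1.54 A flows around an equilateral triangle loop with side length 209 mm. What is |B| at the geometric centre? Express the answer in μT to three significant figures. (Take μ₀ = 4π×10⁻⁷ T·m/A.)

Each side is a finite straight segment at perpendicular distance d = a/(2 tan(π/3)) = 0.06033 m from the centre, with end-angles ±π/3.
One side contributes B₁ = (μ₀I/4πd)·2 sin(π/3) = 4.42×10⁻⁶ T.
All 3 sides add in the same direction: B = 3 × 4.42×10⁻⁶ = 1.33×10⁻⁵ T.

B ≈ 13.3 μT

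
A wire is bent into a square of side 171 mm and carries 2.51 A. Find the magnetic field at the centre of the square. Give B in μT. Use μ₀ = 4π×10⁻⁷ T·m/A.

Each side is a finite straight segment at perpendicular distance d = a/(2 tan(π/4)) = 0.0855 m from the centre, with end-angles ±π/4.
One side contributes B₁ = (μ₀I/4πd)·2 sin(π/4) = 4.15×10⁻⁶ T.
All 4 sides add in the same direction: B = 4 × 4.15×10⁻⁶ = 1.66×10⁻⁵ T.

B ≈ 16.6 μT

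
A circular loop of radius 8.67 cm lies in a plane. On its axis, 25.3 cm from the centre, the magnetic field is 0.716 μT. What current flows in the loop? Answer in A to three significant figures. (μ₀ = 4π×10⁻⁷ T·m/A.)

On the axis of a loop, B = μ₀IR²/[2(R²+z²)^(3/2)], so I = 2B(R²+z²)^(3/2)/(μ₀R²).
R² + z² = 0.007517 + 0.06401 = 0.07153 m²; raised to 3/2 gives 1.91×10⁻² m³.
I = 2 × 7.16×10⁻⁷ × 1.91×10⁻² / (1.26×10⁻⁶ × 0.007517) = 2.90 A.

I ≈ 2.90 A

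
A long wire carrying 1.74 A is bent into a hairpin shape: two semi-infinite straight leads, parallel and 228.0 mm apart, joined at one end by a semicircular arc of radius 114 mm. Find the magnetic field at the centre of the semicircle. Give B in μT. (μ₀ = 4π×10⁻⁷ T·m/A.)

The semicircular arc contributes B_arc = μ₀I·π/(4πR) = μ₀I/(4R) = 4.80×10⁻⁶ T.
Each semi-infinite lead is at perpendicular distance R = 0.114 m from the centre, with the perpendicular foot at its near end, so it contributes μ₀I/(4πR); both point the same way, together 3.05×10⁻⁶ T.
Arc and leads all point the same direction: B = 4.80×10⁻⁶ + 3.05×10⁻⁶ = 7.85×10⁻⁶ T.

B ≈ 7.85 μT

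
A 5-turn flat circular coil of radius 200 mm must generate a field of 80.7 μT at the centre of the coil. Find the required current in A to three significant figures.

I ≈ 5.14 A

For an N-turn coil, B = Nμ₀I/(2R) with R = 0.2 m, so I = 2RB/(Nμ₀) = 2 × 0.2 × 8.07×10⁻⁵ / (5 × 4π×10⁻⁷) = 5.14 A.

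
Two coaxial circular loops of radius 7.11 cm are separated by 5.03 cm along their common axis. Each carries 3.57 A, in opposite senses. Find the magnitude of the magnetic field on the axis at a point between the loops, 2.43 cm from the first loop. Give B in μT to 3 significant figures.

Each loop contributes B = μ₀IR²/[2(R²+z²)^(3/2)] on the axis, with z measured from that loop.
Loop 1 (z = 0.0243 m): B₁ = 2.67×10⁻⁵ T. Loop 2 (z = 0.026 m): B₂ = 2.61×10⁻⁵ T.
The fields oppose: B = |B₁ − B₂| = 5.96×10⁻⁷ T.

B ≈ 0.596 μT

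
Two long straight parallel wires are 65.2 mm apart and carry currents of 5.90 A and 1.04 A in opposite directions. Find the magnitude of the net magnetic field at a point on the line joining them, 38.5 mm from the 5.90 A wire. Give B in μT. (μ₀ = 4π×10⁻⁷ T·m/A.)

B ≈ 38.4 μT

Each long wire gives B = μ₀I/(2πd). Distances are d₁ = 0.0385 m and d₂ = 0.0267 m.
B₁ = 3.06×10⁻⁵ T, B₂ = 7.79×10⁻⁶ T.
Between antiparallel currents both contributions point the same way, so they add. B = B₁ + B₂ = 3.06×10⁻⁵ + 7.79×10⁻⁶ = 3.84×10⁻⁵ T.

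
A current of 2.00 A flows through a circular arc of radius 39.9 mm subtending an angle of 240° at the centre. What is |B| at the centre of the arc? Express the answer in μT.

B ≈ 21.0 μT

The Biot–Savart field of a circular arc at its centre is B = μ₀Iφ/(4πR), with φ = 4.189 rad.
B = (4π×10⁻⁷ × 2.00 × 4.189) / (4π × 0.0399) = 2.10×10⁻⁵ T.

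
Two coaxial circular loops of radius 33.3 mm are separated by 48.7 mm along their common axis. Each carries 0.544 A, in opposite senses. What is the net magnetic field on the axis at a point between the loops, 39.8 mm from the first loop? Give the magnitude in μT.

Each loop contributes B = μ₀IR²/[2(R²+z²)^(3/2)] on the axis, with z measured from that loop.
Loop 1 (z = 0.0398 m): B₁ = 2.71×10⁻⁶ T. Loop 2 (z = 0.0089 m): B₂ = 9.26×10⁻⁶ T.
The fields oppose: B = |B₁ − B₂| = 6.54×10⁻⁶ T.

B ≈ 6.54 μT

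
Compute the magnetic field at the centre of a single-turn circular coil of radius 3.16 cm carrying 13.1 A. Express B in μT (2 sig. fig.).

B ≈ 260 μT

At the centre of a circular loop the Biot–Savart law gives B = μ₀I/(2R).
B = (4π×10⁻⁷ × 13.1) / (2 × 0.0316) = 2.60×10⁻⁴ T.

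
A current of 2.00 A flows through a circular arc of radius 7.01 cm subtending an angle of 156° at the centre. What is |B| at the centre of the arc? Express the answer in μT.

The Biot–Savart field of a circular arc at its centre is B = μ₀Iφ/(4πR), with φ = 2.723 rad.
B = (4π×10⁻⁷ × 2.00 × 2.723) / (4π × 0.0701) = 7.77×10⁻⁶ T.

B ≈ 7.77 μT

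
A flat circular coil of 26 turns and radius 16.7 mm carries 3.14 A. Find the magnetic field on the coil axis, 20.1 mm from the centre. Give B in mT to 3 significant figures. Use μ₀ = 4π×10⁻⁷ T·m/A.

B ≈ 0.802 mT

For an N-turn flat coil, B = Nμ₀IR²/[2(R²+z²)^(3/2)] with R = 0.0167 m, z = 0.0201 m.
B = 26 × 3.08×10⁻⁵ T = 8.02×10⁻⁴ T.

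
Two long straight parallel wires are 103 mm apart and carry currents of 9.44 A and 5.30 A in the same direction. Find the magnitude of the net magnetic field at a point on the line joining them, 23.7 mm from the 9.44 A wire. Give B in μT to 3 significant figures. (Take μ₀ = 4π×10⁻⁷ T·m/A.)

Each long wire gives B = μ₀I/(2πd). Distances are d₁ = 0.0237 m and d₂ = 0.0793 m.
B₁ = 7.97×10⁻⁵ T, B₂ = 1.34×10⁻⁵ T.
Between parallel currents the two contributions point in opposite directions, so they subtract. B = |B₁ − B₂| = |7.97×10⁻⁵ − 1.34×10⁻⁵| = 6.63×10⁻⁵ T.

B ≈ 66.3 μT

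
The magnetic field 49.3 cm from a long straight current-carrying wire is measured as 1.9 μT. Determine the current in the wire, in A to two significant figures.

For a long straight wire B = μ₀I/(2πd), so I = 2πdB/μ₀.
I = 2π × 0.493 × 1.90×10⁻⁶ / (4π×10⁻⁷) = 4.68 A.

I ≈ 4.7 A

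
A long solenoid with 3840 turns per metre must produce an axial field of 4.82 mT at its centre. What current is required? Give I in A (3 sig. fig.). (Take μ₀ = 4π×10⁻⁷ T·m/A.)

I ≈ 0.999 A

Inside a long solenoid B = μ₀nI with n = 3840 m⁻¹, so I = B/(μ₀n).
I = 4.82×10⁻³ / (4π×10⁻⁷ × 3840) = 0.999 A.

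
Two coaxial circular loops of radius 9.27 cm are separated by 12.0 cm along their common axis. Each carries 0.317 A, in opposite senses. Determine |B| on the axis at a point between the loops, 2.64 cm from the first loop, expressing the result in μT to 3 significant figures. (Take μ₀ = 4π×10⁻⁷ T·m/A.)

Each loop contributes B = μ₀IR²/[2(R²+z²)^(3/2)] on the axis, with z measured from that loop.
Loop 1 (z = 0.0264 m): B₁ = 1.91×10⁻⁶ T. Loop 2 (z = 0.0936 m): B₂ = 7.49×10⁻⁷ T.
The fields oppose: B = |B₁ − B₂| = 1.16×10⁻⁶ T.

B ≈ 1.16 μT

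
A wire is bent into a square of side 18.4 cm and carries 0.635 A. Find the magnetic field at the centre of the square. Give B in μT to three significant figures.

Each side is a finite straight segment at perpendicular distance d = a/(2 tan(π/4)) = 0.092 m from the centre, with end-angles ±π/4.
One side contributes B₁ = (μ₀I/4πd)·2 sin(π/4) = 9.76×10⁻⁷ T.
All 4 sides add in the same direction: B = 4 × 9.76×10⁻⁷ = 3.90×10⁻⁶ T.

B ≈ 3.90 μT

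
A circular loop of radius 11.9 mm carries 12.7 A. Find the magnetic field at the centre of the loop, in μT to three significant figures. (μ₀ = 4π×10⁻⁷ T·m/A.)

B ≈ 671 μT

At the centre of a circular loop the Biot–Savart law gives B = μ₀I/(2R).
B = (4π×10⁻⁷ × 12.7) / (2 × 0.0119) = 6.71×10⁻⁴ T.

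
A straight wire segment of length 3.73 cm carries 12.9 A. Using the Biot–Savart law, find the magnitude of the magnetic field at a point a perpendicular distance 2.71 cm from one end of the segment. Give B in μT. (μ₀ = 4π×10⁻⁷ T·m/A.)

For a finite straight segment, B = (μ₀I/4πd)(sinθ₁ + sinθ₂), where θ₁, θ₂ are the angles from the perpendicular to each end.
The perpendicular foot is at one end, so the two end-offsets along the wire are 0 and L = 0.0373 m.
sinθ₁ = 0/√(0²+0.0271²) = 0.0000; sinθ₂ = 0.0373/√(0.0373²+0.0271²) = 0.8090.
B = (4π×10⁻⁷ × 12.9) / (4π × 0.0271) × (0.0000 + 0.8090) = 3.85×10⁻⁵ T.

B ≈ 38.5 μT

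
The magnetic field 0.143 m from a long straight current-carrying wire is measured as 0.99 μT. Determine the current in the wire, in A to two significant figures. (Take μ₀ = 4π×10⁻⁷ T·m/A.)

I ≈ 0.71 A

For a long straight wire B = μ₀I/(2πd), so I = 2πdB/μ₀.
I = 2π × 0.143 × 9.90×10⁻⁷ / (4π×10⁻⁷) = 0.708 A.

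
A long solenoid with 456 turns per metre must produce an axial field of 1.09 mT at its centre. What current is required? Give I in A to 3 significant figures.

I ≈ 1.90 A

Inside a long solenoid B = μ₀nI with n = 456 m⁻¹, so I = B/(μ₀n).
I = 1.09×10⁻³ / (4π×10⁻⁷ × 456) = 1.90 A.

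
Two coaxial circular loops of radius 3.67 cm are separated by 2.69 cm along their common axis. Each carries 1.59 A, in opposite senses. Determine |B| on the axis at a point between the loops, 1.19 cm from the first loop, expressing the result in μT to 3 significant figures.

Each loop contributes B = μ₀IR²/[2(R²+z²)^(3/2)] on the axis, with z measured from that loop.
Loop 1 (z = 0.0119 m): B₁ = 2.34×10⁻⁵ T. Loop 2 (z = 0.015 m): B₂ = 2.16×10⁻⁵ T.
The fields oppose: B = |B₁ − B₂| = 1.84×10⁻⁶ T.

B ≈ 1.84 μT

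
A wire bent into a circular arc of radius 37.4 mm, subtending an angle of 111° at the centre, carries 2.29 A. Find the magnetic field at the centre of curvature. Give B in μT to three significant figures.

B ≈ 11.9 μT

The Biot–Savart field of a circular arc at its centre is B = μ₀Iφ/(4πR), with φ = 1.937 rad.
B = (4π×10⁻⁷ × 2.29 × 1.937) / (4π × 0.0374) = 1.19×10⁻⁵ T.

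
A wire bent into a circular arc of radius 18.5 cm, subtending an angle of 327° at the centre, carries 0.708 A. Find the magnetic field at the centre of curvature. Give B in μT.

B ≈ 2.18 μT

The Biot–Savart field of a circular arc at its centre is B = μ₀Iφ/(4πR), with φ = 5.707 rad.
B = (4π×10⁻⁷ × 0.708 × 5.707) / (4π × 0.185) = 2.18×10⁻⁶ T.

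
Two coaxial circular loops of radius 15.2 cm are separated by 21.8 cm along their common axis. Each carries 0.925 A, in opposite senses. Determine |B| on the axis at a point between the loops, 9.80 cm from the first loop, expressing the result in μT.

Each loop contributes B = μ₀IR²/[2(R²+z²)^(3/2)] on the axis, with z measured from that loop.
Loop 1 (z = 0.098 m): B₁ = 2.27×10⁻⁶ T. Loop 2 (z = 0.12 m): B₂ = 1.85×10⁻⁶ T.
The fields oppose: B = |B₁ − B₂| = 4.21×10⁻⁷ T.

B ≈ 0.421 μT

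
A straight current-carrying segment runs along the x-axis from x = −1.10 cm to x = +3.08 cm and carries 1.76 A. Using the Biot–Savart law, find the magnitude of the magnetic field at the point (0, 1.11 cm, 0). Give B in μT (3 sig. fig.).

For a finite straight segment, B = (μ₀I/4πd)(sinθ₁ + sinθ₂), where θ₁, θ₂ are the angles from the perpendicular to each end.
The perpendicular distance is d = 0.0111 m; the end-offsets along the wire are a = 0.011 m and b = 0.0308 m.
sinθ₁ = 0.011/√(0.011²+0.0111²) = 0.7039; sinθ₂ = 0.0308/√(0.0308²+0.0111²) = 0.9408.
B = (4π×10⁻⁷ × 1.76) / (4π × 0.0111) × (0.7039 + 0.9408) = 2.61×10⁻⁵ T.

B ≈ 26.1 μT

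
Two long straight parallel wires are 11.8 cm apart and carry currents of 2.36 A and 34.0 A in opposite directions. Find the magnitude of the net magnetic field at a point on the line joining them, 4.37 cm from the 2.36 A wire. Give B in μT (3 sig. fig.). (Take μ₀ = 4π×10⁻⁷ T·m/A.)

B ≈ 102 μT

Each long wire gives B = μ₀I/(2πd). Distances are d₁ = 0.0437 m and d₂ = 0.0743 m.
B₁ = 1.08×10⁻⁵ T, B₂ = 9.15×10⁻⁵ T.
Between antiparallel currents both contributions point the same way, so they add. B = B₁ + B₂ = 1.08×10⁻⁵ + 9.15×10⁻⁵ = 1.02×10⁻⁴ T.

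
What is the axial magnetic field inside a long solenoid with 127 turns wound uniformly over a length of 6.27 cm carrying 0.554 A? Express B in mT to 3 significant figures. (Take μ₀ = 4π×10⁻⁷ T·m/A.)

B ≈ 1.41 mT

Inside a long solenoid, B = μ₀nI with n = 2026 turns/m.
B = 4π×10⁻⁷ × 2026 × 0.554 = 1.41×10⁻³ T.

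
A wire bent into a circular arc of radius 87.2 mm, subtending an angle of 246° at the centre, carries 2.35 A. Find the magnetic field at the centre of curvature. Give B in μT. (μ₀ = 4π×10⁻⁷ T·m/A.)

The Biot–Savart field of a circular arc at its centre is B = μ₀Iφ/(4πR), with φ = 4.294 rad.
B = (4π×10⁻⁷ × 2.35 × 4.294) / (4π × 0.0872) = 1.16×10⁻⁵ T.

B ≈ 11.6 μT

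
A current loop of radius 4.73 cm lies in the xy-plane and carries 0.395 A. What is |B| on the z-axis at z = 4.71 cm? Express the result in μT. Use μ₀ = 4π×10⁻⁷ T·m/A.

On the axis of a circular loop, B = μ₀IR² / [2(R²+z²)^(3/2)].
R² + z² = (0.0473)² + (0.0471)² = 0.004456 m², and (R²+z²)^(3/2) = 2.97×10⁻⁴ m³.
B = (4π×10⁻⁷ × 0.395 × 0.002237) / (2 × 2.97×10⁻⁴) = 1.87×10⁻⁶ T.

B ≈ 1.87 μT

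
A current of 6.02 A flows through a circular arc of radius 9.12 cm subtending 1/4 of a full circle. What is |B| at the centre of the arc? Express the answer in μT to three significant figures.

The Biot–Savart field of a circular arc at its centre is B = μ₀Iφ/(4πR), with φ = 1.571 rad.
B = (4π×10⁻⁷ × 6.02 × 1.571) / (4π × 0.0912) = 1.04×10⁻⁵ T.

B ≈ 10.4 μT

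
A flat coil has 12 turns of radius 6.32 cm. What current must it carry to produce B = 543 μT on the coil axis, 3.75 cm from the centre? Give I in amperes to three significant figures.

I ≈ 7.16 A

For an N-turn coil, B = Nμ₀IR²/[2(R²+z²)^(3/2)] with R = 0.0632 m, z = 0.0375 m, so I = 2B(R²+z²)^(3/2)/(Nμ₀R²) = 2 × 5.43×10⁻⁴ × 3.97×10⁻⁴ / (12 × 4π×10⁻⁷ × 0.003994) = 7.16 A.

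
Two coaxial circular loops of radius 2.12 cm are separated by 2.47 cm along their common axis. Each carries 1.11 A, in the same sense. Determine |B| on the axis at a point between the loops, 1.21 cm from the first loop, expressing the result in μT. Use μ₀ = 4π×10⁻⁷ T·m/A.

B ≈ 42.4 μT

Each loop contributes B = μ₀IR²/[2(R²+z²)^(3/2)] on the axis, with z measured from that loop.
Loop 1 (z = 0.0121 m): B₁ = 2.16×10⁻⁵ T. Loop 2 (z = 0.0126 m): B₂ = 2.09×10⁻⁵ T.
The fields add: B = B₁ + B₂ = 4.24×10⁻⁵ T.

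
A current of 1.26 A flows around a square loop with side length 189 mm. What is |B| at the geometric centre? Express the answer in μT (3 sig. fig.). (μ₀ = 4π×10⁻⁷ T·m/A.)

B ≈ 7.54 μT

Each side is a finite straight segment at perpendicular distance d = a/(2 tan(π/4)) = 0.0945 m from the centre, with end-angles ±π/4.
One side contributes B₁ = (μ₀I/4πd)·2 sin(π/4) = 1.89×10⁻⁶ T.
All 4 sides add in the same direction: B = 4 × 1.89×10⁻⁶ = 7.54×10⁻⁶ T.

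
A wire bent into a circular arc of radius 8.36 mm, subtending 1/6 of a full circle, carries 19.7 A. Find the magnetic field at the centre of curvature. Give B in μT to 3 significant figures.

B ≈ 247 μT

The Biot–Savart field of a circular arc at its centre is B = μ₀Iφ/(4πR), with φ = 1.047 rad.
B = (4π×10⁻⁷ × 19.7 × 1.047) / (4π × 0.00836) = 2.47×10⁻⁴ T.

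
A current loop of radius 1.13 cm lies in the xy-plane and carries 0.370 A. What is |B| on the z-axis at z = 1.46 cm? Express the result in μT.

B ≈ 4.72 μT

On the axis of a circular loop, B = μ₀IR² / [2(R²+z²)^(3/2)].
R² + z² = (0.0113)² + (0.0146)² = 0.0003408 m², and (R²+z²)^(3/2) = 6.29×10⁻⁶ m³.
B = (4π×10⁻⁷ × 0.370 × 0.0001277) / (2 × 6.29×10⁻⁶) = 4.72×10⁻⁶ T.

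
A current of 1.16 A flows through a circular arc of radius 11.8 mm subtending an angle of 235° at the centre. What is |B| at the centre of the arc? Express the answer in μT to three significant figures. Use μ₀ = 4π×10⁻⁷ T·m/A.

B ≈ 40.3 μT

The Biot–Savart field of a circular arc at its centre is B = μ₀Iφ/(4πR), with φ = 4.102 rad.
B = (4π×10⁻⁷ × 1.16 × 4.102) / (4π × 0.0118) = 4.03×10⁻⁵ T.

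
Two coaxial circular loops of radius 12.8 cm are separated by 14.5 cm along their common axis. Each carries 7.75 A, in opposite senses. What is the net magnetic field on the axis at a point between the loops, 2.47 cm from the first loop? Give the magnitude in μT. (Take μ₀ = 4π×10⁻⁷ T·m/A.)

Each loop contributes B = μ₀IR²/[2(R²+z²)^(3/2)] on the axis, with z measured from that loop.
Loop 1 (z = 0.0247 m): B₁ = 3.60×10⁻⁵ T. Loop 2 (z = 0.1203 m): B₂ = 1.47×10⁻⁵ T.
The fields oppose: B = |B₁ − B₂| = 2.13×10⁻⁵ T.

B ≈ 21.3 μT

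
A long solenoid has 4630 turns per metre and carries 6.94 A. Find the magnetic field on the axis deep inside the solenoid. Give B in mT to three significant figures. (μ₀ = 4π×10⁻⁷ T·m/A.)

Inside a long solenoid, B = μ₀nI with n = 4630 turns/m.
B = 4π×10⁻⁷ × 4630 × 6.94 = 4.04×10⁻² T.

B ≈ 40.4 mT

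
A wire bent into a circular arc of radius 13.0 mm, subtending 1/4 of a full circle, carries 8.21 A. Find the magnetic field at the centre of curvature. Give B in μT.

B ≈ 99.2 μT

The Biot–Savart field of a circular arc at its centre is B = μ₀Iφ/(4πR), with φ = 1.571 rad.
B = (4π×10⁻⁷ × 8.21 × 1.571) / (4π × 0.013) = 9.92×10⁻⁵ T.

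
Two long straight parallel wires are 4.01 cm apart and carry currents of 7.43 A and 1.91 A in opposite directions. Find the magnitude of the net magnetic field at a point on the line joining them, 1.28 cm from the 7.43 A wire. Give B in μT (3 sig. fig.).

Each long wire gives B = μ₀I/(2πd). Distances are d₁ = 0.0128 m and d₂ = 0.0273 m.
B₁ = 1.16×10⁻⁴ T, B₂ = 1.40×10⁻⁵ T.
Between antiparallel currents both contributions point the same way, so they add. B = B₁ + B₂ = 1.16×10⁻⁴ + 1.40×10⁻⁵ = 1.30×10⁻⁴ T.

B ≈ 130 μT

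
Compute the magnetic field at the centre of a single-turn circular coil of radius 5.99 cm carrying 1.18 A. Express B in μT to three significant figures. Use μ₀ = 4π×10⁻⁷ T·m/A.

B ≈ 12.4 μT

At the centre of a circular loop the Biot–Savart law gives B = μ₀I/(2R).
B = (4π×10⁻⁷ × 1.18) / (2 × 0.0599) = 1.24×10⁻⁵ T.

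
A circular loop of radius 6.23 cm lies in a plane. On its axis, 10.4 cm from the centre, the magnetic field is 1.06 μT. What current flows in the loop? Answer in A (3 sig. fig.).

I ≈ 0.774 A

On the axis of a loop, B = μ₀IR²/[2(R²+z²)^(3/2)], so I = 2B(R²+z²)^(3/2)/(μ₀R²).
R² + z² = 0.003881 + 0.01082 = 0.0147 m²; raised to 3/2 gives 1.78×10⁻³ m³.
I = 2 × 1.06×10⁻⁶ × 1.78×10⁻³ / (1.26×10⁻⁶ × 0.003881) = 0.774 A.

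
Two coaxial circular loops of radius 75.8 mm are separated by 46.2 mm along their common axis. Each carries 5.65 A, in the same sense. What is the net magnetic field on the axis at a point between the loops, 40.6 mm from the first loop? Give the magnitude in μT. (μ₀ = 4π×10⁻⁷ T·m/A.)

B ≈ 78.5 μT

Each loop contributes B = μ₀IR²/[2(R²+z²)^(3/2)] on the axis, with z measured from that loop.
Loop 1 (z = 0.0406 m): B₁ = 3.21×10⁻⁵ T. Loop 2 (z = 0.0056 m): B₂ = 4.65×10⁻⁵ T.
The fields add: B = B₁ + B₂ = 7.85×10⁻⁵ T.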